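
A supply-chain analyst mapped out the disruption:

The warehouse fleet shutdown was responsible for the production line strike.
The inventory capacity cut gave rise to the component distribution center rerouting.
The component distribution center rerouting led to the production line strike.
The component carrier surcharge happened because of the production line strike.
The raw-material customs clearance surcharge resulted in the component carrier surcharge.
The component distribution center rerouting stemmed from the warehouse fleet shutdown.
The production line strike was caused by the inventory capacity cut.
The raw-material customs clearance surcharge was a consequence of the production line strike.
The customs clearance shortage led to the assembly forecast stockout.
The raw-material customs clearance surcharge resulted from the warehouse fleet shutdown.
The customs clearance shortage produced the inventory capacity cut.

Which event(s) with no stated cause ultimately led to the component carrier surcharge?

Tracing upstream from the component carrier surcharge: the component carrier surcharge ← the production line strike ← the inventory capacity cut ← the customs clearance shortage.
A separate upstream branch: the component carrier surcharge ← the production line strike ← the warehouse fleet shutdown.
Each of those chain origins has no stated cause.

the customs clearance shortage, the warehouse fleet shutdown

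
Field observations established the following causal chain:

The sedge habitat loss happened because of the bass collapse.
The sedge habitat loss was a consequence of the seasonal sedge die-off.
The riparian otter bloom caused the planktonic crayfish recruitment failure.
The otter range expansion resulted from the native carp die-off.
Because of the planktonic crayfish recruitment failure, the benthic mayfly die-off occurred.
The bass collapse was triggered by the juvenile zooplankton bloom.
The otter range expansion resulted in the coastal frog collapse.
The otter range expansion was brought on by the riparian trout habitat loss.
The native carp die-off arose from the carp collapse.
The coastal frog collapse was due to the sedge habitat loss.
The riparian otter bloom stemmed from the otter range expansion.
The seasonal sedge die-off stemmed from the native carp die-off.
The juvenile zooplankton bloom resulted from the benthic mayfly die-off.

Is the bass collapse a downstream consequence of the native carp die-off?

Yes

There is a causal chain: the native carp die-off → the otter range expansion → the riparian otter bloom → the planktonic crayfish recruitment failure → the benthic mayfly die-off → the juvenile zooplankton bloom → the bass collapse.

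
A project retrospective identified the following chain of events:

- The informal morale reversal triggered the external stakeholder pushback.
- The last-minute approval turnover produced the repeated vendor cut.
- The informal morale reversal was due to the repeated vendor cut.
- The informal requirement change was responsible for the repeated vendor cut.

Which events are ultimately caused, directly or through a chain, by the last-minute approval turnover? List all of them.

Direct effects: the repeated vendor cut.
2 steps out: the informal morale reversal.
3 steps out: the external stakeholder pushback.
Not reachable from it: the informal requirement change.

the external stakeholder pushback, the informal morale reversal, the repeated vendor cut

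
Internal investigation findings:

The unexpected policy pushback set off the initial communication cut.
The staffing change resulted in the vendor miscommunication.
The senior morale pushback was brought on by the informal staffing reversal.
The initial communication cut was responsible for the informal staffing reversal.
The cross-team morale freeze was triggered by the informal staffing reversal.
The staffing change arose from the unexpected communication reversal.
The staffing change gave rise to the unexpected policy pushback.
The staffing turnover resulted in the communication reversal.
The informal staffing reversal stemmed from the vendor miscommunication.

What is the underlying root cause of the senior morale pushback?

Tracing upstream from the senior morale pushback: the senior morale pushback ← the informal staffing reversal ← the vendor miscommunication ← the staffing change ← the unexpected communication reversal.
The unexpected communication reversal has no stated cause, so it is the root.

the unexpected communication reversal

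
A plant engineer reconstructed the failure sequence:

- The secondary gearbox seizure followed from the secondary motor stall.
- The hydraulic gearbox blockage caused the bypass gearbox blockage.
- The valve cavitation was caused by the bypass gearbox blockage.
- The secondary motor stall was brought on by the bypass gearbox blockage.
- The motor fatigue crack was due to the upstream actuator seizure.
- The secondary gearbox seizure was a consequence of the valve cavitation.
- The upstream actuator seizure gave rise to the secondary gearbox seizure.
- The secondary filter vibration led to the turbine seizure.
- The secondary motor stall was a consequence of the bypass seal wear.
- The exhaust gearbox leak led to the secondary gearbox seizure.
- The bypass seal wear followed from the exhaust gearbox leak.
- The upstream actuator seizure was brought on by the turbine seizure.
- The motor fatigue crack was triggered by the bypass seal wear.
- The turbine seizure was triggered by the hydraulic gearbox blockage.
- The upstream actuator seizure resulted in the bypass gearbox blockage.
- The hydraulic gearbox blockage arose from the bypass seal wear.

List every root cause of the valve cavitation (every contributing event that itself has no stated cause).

Tracing upstream from the valve cavitation: the valve cavitation ← the bypass gearbox blockage ← the hydraulic gearbox blockage ← the bypass seal wear ← the exhaust gearbox leak.
A separate upstream branch: the valve cavitation ← the bypass gearbox blockage ← the upstream actuator seizure ← the turbine seizure ← the secondary filter vibration.
Each of those chain origins has no stated cause.

the exhaust gearbox leak, the secondary filter vibration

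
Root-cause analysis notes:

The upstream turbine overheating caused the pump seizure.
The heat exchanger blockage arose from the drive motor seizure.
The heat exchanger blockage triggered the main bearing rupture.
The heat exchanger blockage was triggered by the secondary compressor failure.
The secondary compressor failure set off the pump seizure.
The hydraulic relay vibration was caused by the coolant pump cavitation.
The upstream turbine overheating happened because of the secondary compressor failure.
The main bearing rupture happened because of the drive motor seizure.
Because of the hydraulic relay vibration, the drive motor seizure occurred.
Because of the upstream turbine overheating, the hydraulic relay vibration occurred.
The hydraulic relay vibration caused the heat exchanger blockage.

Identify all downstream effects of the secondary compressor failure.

the drive motor seizure, the heat exchanger blockage, the hydraulic relay vibration, the main bearing rupture, the pump seizure, the upstream turbine overheating

Direct effects: the upstream turbine overheating, the pump seizure, the heat exchanger blockage.
2 steps out: the hydraulic relay vibration, the main bearing rupture.
3 steps out: the drive motor seizure.
Not reachable from it: the coolant pump cavitation.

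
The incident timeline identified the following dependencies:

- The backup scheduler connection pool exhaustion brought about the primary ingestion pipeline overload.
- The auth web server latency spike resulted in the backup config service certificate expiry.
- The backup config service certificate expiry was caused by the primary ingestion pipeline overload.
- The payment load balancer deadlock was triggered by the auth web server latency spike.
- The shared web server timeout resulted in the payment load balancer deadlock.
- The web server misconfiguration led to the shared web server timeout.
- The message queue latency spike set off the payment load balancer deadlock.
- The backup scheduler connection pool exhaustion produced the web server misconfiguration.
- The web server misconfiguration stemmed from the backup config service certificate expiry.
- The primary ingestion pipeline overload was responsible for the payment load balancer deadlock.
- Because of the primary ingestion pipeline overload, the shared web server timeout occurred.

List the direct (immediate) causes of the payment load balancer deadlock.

the auth web server latency spike, the message queue latency spike, the primary ingestion pipeline overload, the shared web server timeout

Upstream contributors include the backup scheduler connection pool exhaustion, the backup config service certificate expiry, the web server misconfiguration, but only the auth web server latency spike, the message queue latency spike, the primary ingestion pipeline overload, the shared web server timeout feed directly into the payment load balancer deadlock.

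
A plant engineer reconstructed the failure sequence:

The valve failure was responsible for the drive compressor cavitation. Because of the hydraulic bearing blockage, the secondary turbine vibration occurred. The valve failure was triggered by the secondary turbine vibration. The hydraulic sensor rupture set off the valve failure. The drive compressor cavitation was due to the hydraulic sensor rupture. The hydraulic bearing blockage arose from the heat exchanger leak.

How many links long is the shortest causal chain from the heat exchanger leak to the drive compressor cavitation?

Shortest chain: the heat exchanger leak → the hydraulic bearing blockage → the secondary turbine vibration → the valve failure → the drive compressor cavitation.

4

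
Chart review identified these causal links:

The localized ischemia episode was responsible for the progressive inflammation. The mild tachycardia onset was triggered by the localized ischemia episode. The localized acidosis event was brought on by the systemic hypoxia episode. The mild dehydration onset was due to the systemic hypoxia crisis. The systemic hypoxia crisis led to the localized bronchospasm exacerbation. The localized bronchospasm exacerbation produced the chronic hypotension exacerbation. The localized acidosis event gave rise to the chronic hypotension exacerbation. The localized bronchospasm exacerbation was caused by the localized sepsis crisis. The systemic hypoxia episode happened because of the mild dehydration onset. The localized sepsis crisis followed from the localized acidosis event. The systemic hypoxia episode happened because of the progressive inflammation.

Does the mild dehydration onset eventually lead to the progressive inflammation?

No

The mild dehydration onset leads to the systemic hypoxia episode, the localized acidosis event, the localized sepsis crisis, the localized bronchospasm exacerbation, the chronic hypotension exacerbation; the progressive inflammation is not among them.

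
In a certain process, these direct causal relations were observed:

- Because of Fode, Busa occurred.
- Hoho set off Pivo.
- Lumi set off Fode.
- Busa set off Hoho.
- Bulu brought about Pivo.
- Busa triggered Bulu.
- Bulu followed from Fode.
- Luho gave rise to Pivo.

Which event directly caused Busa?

Fode

Upstream contributors include Lumi, but only Fode feeds directly into Busa.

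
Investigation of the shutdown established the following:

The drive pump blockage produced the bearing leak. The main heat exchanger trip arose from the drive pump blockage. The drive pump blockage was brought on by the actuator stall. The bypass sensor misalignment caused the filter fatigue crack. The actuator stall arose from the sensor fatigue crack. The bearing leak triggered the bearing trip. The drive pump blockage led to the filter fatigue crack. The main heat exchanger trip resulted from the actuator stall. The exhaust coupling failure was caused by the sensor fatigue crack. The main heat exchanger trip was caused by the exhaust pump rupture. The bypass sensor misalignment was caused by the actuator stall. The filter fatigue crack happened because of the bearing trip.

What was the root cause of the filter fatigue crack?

the sensor fatigue crack

Tracing upstream from the filter fatigue crack: the filter fatigue crack ← the drive pump blockage ← the actuator stall ← the sensor fatigue crack.
The sensor fatigue crack has no stated cause, so it is the root.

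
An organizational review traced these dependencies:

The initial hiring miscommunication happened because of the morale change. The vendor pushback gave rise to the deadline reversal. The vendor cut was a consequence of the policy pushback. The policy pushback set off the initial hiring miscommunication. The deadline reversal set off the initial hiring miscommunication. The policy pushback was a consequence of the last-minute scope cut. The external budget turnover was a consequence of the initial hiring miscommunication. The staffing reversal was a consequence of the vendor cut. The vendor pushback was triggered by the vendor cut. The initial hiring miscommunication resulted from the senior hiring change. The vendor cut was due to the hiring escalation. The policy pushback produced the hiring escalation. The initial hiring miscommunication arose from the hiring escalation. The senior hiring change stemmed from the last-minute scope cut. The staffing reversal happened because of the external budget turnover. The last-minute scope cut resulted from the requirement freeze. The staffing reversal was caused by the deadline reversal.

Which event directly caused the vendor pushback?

Upstream contributors include the requirement freeze, the last-minute scope cut, the policy pushback, the hiring escalation, but only the vendor cut feeds directly into the vendor pushback.

the vendor cut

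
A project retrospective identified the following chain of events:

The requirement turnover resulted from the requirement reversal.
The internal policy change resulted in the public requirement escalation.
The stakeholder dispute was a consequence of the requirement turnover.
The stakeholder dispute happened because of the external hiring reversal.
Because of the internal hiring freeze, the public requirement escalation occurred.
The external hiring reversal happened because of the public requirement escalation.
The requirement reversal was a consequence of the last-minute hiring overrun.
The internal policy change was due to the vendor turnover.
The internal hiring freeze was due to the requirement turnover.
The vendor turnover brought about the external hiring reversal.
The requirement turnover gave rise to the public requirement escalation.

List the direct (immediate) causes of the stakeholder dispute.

Upstream contributors include the last-minute hiring overrun, the vendor turnover, the requirement reversal, the internal policy change, the internal hiring freeze, the public requirement escalation, but only the external hiring reversal, the requirement turnover feed directly into the stakeholder dispute.

the external hiring reversal, the requirement turnover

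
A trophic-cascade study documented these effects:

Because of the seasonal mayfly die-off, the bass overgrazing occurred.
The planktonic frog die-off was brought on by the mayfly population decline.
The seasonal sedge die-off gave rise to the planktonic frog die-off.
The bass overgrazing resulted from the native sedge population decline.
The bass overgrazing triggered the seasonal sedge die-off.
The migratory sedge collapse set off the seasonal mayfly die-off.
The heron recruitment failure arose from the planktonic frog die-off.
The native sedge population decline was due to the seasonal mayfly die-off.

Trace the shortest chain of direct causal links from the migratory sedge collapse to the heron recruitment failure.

the migratory sedge collapse → the seasonal mayfly die-off
the seasonal mayfly die-off → the bass overgrazing
the bass overgrazing → the seasonal sedge die-off
the seasonal sedge die-off → the planktonic frog die-off
the planktonic frog die-off → the heron recruitment failure
Length: 5 steps.

the migratory sedge collapse → the seasonal mayfly die-off → the bass overgrazing → the seasonal sedge die-off → the planktonic frog die-off → the heron recruitment failure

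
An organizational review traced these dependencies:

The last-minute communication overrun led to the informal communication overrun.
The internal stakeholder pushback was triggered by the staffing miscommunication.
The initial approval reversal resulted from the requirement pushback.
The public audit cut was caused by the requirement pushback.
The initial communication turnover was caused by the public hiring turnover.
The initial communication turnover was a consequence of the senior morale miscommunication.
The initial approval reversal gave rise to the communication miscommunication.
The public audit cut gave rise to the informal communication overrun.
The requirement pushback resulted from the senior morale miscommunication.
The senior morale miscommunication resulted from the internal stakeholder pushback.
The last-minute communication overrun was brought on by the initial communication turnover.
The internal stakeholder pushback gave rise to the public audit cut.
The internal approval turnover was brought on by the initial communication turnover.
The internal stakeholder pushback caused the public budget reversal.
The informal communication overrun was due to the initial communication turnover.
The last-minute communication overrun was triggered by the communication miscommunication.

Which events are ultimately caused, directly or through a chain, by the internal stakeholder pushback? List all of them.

the communication miscommunication, the informal communication overrun, the initial approval reversal, the initial communication turnover, the internal approval turnover, the last-minute communication overrun, the public audit cut, the public budget reversal, the requirement pushback, the senior morale miscommunication

Direct effects: the public budget reversal, the senior morale miscommunication, the public audit cut.
2 steps out: the requirement pushback, the initial communication turnover, the informal communication overrun.
3 steps out: the initial approval reversal, the last-minute communication overrun, the internal approval turnover.
4 steps out: the communication miscommunication.
Not reachable from it: the staffing miscommunication, the public hiring turnover.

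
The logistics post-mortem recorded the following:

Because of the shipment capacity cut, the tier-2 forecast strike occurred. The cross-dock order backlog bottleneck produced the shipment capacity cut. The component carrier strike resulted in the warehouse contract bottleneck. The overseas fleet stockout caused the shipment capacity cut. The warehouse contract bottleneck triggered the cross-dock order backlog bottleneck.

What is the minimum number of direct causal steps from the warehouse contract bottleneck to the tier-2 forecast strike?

Shortest chain: the warehouse contract bottleneck → the cross-dock order backlog bottleneck → the shipment capacity cut → the tier-2 forecast strike.

3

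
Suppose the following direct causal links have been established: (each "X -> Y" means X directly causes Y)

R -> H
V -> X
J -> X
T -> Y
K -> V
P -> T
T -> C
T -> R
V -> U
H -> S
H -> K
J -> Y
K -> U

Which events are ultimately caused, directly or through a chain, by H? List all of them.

K, S, U, V, X

Direct effects: K, S.
2 steps out: V, U.
3 steps out: X.
Not reachable from it: J, P, T, R, Y, C.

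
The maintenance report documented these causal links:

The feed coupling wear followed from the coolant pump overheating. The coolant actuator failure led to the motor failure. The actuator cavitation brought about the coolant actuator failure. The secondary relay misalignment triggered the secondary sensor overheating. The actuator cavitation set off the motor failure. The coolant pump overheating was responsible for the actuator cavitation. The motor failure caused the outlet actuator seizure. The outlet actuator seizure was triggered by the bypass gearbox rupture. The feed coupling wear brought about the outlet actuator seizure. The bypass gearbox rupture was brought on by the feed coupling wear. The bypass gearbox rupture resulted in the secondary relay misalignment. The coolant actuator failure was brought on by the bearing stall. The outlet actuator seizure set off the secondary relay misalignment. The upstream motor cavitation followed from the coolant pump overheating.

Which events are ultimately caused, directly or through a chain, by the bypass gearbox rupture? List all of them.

Direct effects: the outlet actuator seizure, the secondary relay misalignment.
2 steps out: the secondary sensor overheating.
Not reachable from it: the coolant pump overheating, the upstream motor cavitation, the feed coupling wear, the actuator cavitation, the coolant actuator failure, the motor failure, the bearing stall.

the outlet actuator seizure, the secondary relay misalignment, the secondary sensor overheating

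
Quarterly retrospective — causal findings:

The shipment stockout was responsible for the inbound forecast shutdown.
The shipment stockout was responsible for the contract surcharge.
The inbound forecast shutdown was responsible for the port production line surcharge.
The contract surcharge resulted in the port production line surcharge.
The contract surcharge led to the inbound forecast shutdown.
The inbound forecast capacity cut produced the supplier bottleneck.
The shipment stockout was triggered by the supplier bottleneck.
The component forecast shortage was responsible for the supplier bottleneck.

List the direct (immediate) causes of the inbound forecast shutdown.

Upstream contributors include the inbound forecast capacity cut, the supplier bottleneck, the component forecast shortage, but only the contract surcharge, the shipment stockout feed directly into the inbound forecast shutdown.

the contract surcharge, the shipment stockout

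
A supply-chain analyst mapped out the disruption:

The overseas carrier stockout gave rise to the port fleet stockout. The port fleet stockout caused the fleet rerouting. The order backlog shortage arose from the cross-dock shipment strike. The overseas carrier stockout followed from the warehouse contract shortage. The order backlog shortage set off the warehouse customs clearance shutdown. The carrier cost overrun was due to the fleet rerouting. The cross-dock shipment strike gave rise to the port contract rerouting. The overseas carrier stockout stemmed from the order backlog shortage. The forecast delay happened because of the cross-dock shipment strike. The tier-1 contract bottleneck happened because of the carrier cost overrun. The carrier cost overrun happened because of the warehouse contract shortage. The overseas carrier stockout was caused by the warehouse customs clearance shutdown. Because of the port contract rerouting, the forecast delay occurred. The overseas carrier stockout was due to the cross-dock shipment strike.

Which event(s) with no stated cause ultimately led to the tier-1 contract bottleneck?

the cross-dock shipment strike, the warehouse contract shortage

Tracing upstream from the tier-1 contract bottleneck: the tier-1 contract bottleneck ← the carrier cost overrun ← the fleet rerouting ← the port fleet stockout ← the overseas carrier stockout ← the cross-dock shipment strike.
A separate upstream branch: the tier-1 contract bottleneck ← the carrier cost overrun ← the warehouse contract shortage.
Each of those chain origins has no stated cause.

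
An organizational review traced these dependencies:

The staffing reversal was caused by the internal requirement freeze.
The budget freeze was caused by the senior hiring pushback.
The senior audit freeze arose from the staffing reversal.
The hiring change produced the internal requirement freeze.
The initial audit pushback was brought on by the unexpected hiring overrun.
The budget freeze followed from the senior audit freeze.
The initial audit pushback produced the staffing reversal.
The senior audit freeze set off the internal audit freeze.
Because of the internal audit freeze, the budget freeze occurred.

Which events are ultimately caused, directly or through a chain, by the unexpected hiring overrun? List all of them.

the budget freeze, the initial audit pushback, the internal audit freeze, the senior audit freeze, the staffing reversal

Direct effects: the initial audit pushback.
2 steps out: the staffing reversal.
3 steps out: the senior audit freeze.
4 steps out: the internal audit freeze, the budget freeze.
Not reachable from it: the hiring change, the internal requirement freeze, the senior hiring pushback.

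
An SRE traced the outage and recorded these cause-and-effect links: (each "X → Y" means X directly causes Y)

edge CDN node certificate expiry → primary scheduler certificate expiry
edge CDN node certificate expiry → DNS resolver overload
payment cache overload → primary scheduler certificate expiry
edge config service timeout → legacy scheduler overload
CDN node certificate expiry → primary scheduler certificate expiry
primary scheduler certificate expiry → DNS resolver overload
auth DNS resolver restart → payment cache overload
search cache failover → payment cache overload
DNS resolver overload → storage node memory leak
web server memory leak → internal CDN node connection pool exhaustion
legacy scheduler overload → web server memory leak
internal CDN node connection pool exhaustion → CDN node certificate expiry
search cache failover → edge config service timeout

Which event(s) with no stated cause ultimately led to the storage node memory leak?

Tracing upstream from the storage node memory leak: the storage node memory leak ← the DNS resolver overload ← the primary scheduler certificate expiry ← the payment cache overload ← the search cache failover.
A separate upstream branch: the storage node memory leak ← the DNS resolver overload ← the primary scheduler certificate expiry ← the payment cache overload ← the auth DNS resolver restart.
A separate upstream branch: the storage node memory leak ← the DNS resolver overload ← the edge CDN node certificate expiry.
Each of those chain origins has no stated cause.

the auth DNS resolver restart, the edge CDN node certificate expiry, the search cache failover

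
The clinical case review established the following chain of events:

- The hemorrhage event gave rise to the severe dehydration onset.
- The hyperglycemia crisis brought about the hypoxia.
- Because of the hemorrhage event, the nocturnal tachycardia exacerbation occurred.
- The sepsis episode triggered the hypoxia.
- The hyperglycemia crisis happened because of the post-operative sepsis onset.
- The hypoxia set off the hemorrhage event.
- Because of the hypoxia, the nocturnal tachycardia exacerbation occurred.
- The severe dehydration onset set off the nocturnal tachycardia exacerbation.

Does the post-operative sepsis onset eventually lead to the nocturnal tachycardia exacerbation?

There is a causal chain: the post-operative sepsis onset → the hyperglycemia crisis → the hypoxia → the nocturnal tachycardia exacerbation.

Yes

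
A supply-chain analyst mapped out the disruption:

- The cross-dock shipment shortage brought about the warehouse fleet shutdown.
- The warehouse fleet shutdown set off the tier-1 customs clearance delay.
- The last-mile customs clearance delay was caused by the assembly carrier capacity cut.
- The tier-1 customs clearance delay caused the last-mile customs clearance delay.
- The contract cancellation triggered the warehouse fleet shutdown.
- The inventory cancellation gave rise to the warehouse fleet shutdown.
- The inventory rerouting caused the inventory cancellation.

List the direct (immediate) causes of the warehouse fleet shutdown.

Upstream contributors include the inventory rerouting, but only the contract cancellation, the cross-dock shipment shortage, the inventory cancellation feed directly into the warehouse fleet shutdown.

the contract cancellation, the cross-dock shipment shortage, the inventory cancellation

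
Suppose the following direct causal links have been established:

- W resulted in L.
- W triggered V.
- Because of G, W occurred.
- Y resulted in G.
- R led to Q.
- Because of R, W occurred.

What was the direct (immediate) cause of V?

Upstream contributors include R, Y, G, but only W feeds directly into V.

W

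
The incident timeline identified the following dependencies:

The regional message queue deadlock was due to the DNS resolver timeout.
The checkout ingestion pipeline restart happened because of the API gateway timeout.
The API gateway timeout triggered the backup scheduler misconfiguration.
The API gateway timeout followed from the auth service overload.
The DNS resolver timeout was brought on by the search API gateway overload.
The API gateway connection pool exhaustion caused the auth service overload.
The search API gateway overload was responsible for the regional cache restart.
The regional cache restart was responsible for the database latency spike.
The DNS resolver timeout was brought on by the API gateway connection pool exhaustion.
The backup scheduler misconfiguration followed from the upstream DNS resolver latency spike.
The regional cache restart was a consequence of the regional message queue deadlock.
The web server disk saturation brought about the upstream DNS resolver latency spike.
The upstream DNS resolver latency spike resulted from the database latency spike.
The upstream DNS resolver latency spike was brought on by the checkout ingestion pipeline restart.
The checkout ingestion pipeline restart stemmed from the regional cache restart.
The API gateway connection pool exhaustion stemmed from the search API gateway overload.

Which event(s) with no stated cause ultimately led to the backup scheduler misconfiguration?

the search API gateway overload, the web server disk saturation

Tracing upstream from the backup scheduler misconfiguration: the backup scheduler misconfiguration ← the API gateway timeout ← the auth service overload ← the API gateway connection pool exhaustion ← the search API gateway overload.
A separate upstream branch: the backup scheduler misconfiguration ← the upstream DNS resolver latency spike ← the web server disk saturation.
Each of those chain origins has no stated cause.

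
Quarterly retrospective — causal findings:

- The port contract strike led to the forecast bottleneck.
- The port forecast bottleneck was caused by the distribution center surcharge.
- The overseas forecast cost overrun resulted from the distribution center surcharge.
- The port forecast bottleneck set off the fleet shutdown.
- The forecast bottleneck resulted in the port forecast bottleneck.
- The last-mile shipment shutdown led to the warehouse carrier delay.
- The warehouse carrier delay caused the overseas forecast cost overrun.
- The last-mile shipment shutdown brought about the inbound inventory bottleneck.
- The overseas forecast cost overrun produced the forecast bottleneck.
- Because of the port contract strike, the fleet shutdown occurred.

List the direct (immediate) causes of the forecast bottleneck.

the overseas forecast cost overrun, the port contract strike

Upstream contributors include the last-mile shipment shutdown, the warehouse carrier delay, the distribution center surcharge, but only the overseas forecast cost overrun, the port contract strike feed directly into the forecast bottleneck.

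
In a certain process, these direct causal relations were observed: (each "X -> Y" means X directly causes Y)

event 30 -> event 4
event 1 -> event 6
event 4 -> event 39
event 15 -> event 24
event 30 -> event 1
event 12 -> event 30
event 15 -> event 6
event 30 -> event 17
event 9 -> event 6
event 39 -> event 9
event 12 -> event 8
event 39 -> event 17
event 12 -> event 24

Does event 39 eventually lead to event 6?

Yes

There is a causal chain: event 39 → event 9 → event 6.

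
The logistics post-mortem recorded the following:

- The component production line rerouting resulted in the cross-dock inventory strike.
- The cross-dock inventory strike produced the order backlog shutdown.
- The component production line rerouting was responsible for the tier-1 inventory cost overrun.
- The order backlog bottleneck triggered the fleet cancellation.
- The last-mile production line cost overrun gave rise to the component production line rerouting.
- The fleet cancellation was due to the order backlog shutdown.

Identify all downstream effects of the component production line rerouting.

the cross-dock inventory strike, the fleet cancellation, the order backlog shutdown, the tier-1 inventory cost overrun

Direct effects: the cross-dock inventory strike, the tier-1 inventory cost overrun.
2 steps out: the order backlog shutdown.
3 steps out: the fleet cancellation.
Not reachable from it: the last-mile production line cost overrun, the order backlog bottleneck.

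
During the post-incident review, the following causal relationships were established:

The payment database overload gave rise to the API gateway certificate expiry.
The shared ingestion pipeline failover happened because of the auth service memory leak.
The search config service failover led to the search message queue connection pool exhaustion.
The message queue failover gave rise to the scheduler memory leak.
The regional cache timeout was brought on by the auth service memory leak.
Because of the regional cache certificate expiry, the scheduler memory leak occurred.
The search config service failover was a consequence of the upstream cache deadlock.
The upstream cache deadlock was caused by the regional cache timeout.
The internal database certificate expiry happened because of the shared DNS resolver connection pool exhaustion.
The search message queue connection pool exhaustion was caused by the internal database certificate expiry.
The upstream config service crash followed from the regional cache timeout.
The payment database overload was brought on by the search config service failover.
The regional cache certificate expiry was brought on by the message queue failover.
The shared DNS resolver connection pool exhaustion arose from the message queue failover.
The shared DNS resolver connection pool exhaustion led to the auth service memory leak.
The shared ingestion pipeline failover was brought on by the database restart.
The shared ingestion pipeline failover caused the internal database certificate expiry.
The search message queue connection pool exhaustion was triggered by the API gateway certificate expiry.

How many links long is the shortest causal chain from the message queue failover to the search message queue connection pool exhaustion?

Shortest chain: the message queue failover → the shared DNS resolver connection pool exhaustion → the internal database certificate expiry → the search message queue connection pool exhaustion.

3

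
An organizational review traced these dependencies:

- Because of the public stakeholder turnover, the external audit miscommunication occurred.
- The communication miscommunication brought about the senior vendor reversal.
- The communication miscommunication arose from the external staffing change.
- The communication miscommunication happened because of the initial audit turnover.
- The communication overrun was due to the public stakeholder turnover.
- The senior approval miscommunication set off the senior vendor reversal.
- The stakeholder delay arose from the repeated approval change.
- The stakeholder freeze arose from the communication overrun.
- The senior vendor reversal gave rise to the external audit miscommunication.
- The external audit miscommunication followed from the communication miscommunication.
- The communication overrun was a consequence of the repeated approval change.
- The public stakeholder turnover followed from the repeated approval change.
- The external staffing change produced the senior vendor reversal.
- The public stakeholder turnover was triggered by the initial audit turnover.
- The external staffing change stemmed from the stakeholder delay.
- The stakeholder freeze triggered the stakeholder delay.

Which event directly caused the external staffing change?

the stakeholder delay

Upstream contributors include the repeated approval change, the initial audit turnover, the public stakeholder turnover, the communication overrun, the stakeholder freeze, but only the stakeholder delay feeds directly into the external staffing change.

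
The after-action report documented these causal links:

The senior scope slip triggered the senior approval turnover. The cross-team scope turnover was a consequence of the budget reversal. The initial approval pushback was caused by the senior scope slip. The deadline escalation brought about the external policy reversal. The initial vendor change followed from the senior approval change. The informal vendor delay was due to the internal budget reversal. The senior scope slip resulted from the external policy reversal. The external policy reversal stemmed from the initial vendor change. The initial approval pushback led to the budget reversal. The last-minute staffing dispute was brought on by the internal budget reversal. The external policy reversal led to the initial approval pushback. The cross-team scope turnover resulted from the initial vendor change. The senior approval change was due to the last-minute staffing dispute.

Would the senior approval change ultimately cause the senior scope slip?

Yes

There is a causal chain: the senior approval change → the initial vendor change → the external policy reversal → the senior scope slip.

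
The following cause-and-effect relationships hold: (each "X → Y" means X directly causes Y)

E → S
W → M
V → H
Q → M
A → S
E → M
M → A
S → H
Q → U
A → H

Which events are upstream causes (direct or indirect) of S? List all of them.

Immediate causes of S: E, A.
Further upstream: W, Q, M.

A, E, M, Q, W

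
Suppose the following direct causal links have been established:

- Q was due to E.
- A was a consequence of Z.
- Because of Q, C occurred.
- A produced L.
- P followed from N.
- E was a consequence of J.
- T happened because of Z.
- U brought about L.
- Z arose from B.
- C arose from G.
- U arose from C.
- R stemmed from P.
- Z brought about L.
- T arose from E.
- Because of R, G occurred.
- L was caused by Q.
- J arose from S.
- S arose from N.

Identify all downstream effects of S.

C, E, J, L, Q, T, U

Direct effects: J.
2 steps out: E.
3 steps out: Q, T.
4 steps out: C, L.
5 steps out: U.
Not reachable from it: B, N, Z, P, A, R, G.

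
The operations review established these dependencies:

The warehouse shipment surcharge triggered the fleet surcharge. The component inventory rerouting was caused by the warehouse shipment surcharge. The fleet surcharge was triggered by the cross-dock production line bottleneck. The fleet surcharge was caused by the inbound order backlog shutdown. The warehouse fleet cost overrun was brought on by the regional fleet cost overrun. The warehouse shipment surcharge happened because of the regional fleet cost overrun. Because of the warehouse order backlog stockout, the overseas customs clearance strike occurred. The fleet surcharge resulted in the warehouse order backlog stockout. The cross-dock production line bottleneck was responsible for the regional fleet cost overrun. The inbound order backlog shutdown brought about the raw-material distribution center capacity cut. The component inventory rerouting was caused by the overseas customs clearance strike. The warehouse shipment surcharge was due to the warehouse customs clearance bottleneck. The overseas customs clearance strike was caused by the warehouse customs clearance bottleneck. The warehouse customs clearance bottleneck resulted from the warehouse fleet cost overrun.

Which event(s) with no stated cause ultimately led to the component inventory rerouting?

the cross-dock production line bottleneck, the inbound order backlog shutdown

Tracing upstream from the component inventory rerouting: the component inventory rerouting ← the overseas customs clearance strike ← the warehouse order backlog stockout ← the fleet surcharge ← the inbound order backlog shutdown.
A separate upstream branch: the component inventory rerouting ← the warehouse shipment surcharge ← the regional fleet cost overrun ← the cross-dock production line bottleneck.
Each of those chain origins has no stated cause.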